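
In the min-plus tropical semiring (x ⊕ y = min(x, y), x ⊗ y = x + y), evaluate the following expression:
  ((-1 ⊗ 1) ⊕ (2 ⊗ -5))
((-1 ⊗ 1) ⊕ (2 ⊗ -5)) = -3

Expand innermost to outermost. Recall ⊕ takes the minimum of its arguments and ⊗ takes their sum. Working out the expression ((-1 ⊗ 1) ⊕ (2 ⊗ -5)) gives -3.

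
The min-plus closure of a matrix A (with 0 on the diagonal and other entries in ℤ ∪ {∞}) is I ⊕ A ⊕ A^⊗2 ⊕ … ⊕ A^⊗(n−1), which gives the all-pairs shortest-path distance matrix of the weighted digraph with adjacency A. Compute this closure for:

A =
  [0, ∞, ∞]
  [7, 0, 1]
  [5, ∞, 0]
Closure =
  [0, ∞, ∞]
  [6, 0, 1]
  [5, ∞, 0]

This is the Floyd-Warshall all-pairs shortest-path computation. For each intermediate vertex k = 0, 1, …, 2, update dist[i][j] ← min(dist[i][j], dist[i][k] + dist[k][j]). The final matrix gives, for each (i, j), the minimum total weight of any directed path from i to j (possibly empty when i = j).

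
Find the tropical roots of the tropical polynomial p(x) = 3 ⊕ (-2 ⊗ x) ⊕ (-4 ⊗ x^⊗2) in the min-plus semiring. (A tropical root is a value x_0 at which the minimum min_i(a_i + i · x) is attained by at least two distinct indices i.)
Roots: {2, 5}

Each tropical root is a break point of the lower envelope of the lines y = a_i + i · x (there are 3 lines, with slopes 0, 1, ..., 2). Only the lines that attain the minimum somewhere contribute to roots; other lines are dominated. Here the surviving (envelope) indices are i = 2, i = 1, i = 0.
Intersections between consecutive envelope lines give the roots: for adjacent envelope indices i < j the intersection is x = (a_i − a_j) / (j − i). Reading off the sorted break points: {2, 5}.
Verification: at each break x_0, at least two indices attain the minimum of min_i(a_i + i · x_0).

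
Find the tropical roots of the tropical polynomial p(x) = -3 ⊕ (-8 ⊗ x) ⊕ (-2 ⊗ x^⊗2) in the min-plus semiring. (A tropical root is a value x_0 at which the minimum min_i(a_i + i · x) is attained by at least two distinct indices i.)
Roots: {-6, 5}

Each tropical root is a break point of the lower envelope of the lines y = a_i + i · x (there are 3 lines, with slopes 0, 1, ..., 2). Only the lines that attain the minimum somewhere contribute to roots; other lines are dominated. Here the surviving (envelope) indices are i = 2, i = 1, i = 0.
Intersections between consecutive envelope lines give the roots: for adjacent envelope indices i < j the intersection is x = (a_i − a_j) / (j − i). Reading off the sorted break points: {-6, 5}.
Verification: at each break x_0, at least two indices attain the minimum of min_i(a_i + i · x_0).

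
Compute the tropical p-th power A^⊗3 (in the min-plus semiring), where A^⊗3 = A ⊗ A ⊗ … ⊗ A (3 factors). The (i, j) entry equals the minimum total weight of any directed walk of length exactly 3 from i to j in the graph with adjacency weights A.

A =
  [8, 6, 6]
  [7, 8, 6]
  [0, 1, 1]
A^⊗3 =
  [7, 8, 8]
  [7, 8, 8]
  [2, 3, 3]

Each entry (A^⊗3)_ij equals the minimum over all length-3 walks i = v_0 → v_1 → … → v_3 = j of Σ_t A[v_t][v_{t+1}]. For example, for (i, j) = (0, 2) we minimise over 9 possible intermediate vertex sequences; the minimum is 8, attained along the walk 0 → 2 → 2 → 2.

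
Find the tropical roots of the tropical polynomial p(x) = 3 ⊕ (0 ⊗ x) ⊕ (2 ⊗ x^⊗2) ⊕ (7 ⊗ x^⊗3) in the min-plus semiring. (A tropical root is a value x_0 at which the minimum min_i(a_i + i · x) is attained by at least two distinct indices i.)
Roots: {-5, -2, 3}

Each tropical root is a break point of the lower envelope of the lines y = a_i + i · x (there are 4 lines, with slopes 0, 1, ..., 3). Only the lines that attain the minimum somewhere contribute to roots; other lines are dominated. Here the surviving (envelope) indices are i = 3, i = 2, i = 1, i = 0.
Intersections between consecutive envelope lines give the roots: for adjacent envelope indices i < j the intersection is x = (a_i − a_j) / (j − i). Reading off the sorted break points: {-5, -2, 3}.
Verification: at each break x_0, at least two indices attain the minimum of min_i(a_i + i · x_0).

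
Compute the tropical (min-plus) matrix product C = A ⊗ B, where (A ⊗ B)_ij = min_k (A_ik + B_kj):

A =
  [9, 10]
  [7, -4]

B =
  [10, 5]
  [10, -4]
A ⊗ B =
  [19, 6]
  [6, -8]

Apply the min-plus product entry-by-entry:
  C[0][0] = min over k of (A[0][0] + B[0][0] = 9 + 10 = 19, A[0][1] + B[1][0] = 10 + 10 = 20) = 19 (attained at k = 0)
  C[0][1] = min over k of (A[0][0] + B[0][1] = 9 + 5 = 14, A[0][1] + B[1][1] = 10 + -4 = 6) = 6 (attained at k = 1)
  C[1][0] = min over k of (A[1][0] + B[0][0] = 7 + 10 = 17, A[1][1] + B[1][0] = -4 + 10 = 6) = 6 (attained at k = 1)
  C[1][1] = min over k of (A[1][0] + B[0][1] = 7 + 5 = 12, A[1][1] + B[1][1] = -4 + -4 = -8) = -8 (attained at k = 1)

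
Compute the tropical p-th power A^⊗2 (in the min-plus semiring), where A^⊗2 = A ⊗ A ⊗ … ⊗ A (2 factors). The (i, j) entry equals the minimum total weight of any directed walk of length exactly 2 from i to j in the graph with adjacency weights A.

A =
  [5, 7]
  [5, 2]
A^⊗2 =
  [10, 9]
  [7, 4]

Each entry (A^⊗2)_ij equals the minimum over all length-2 walks i = v_0 → v_1 → … → v_2 = j of Σ_t A[v_t][v_{t+1}]. For example, for (i, j) = (0, 1) we minimise over 2 possible intermediate vertex sequences; the minimum is 9, attained along the walk 0 → 1 → 1.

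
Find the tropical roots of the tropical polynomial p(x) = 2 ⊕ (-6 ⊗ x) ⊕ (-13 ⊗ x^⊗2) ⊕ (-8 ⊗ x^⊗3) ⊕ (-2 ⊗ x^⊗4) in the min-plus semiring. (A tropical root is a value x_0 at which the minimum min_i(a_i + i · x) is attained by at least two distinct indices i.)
Roots: {-6, -5, 7, 8}

Each tropical root is a break point of the lower envelope of the lines y = a_i + i · x (there are 5 lines, with slopes 0, 1, ..., 4). Only the lines that attain the minimum somewhere contribute to roots; other lines are dominated. Here the surviving (envelope) indices are i = 4, i = 3, i = 2, i = 1, i = 0.
Intersections between consecutive envelope lines give the roots: for adjacent envelope indices i < j the intersection is x = (a_i − a_j) / (j − i). Reading off the sorted break points: {-6, -5, 7, 8}.
Verification: at each break x_0, at least two indices attain the minimum of min_i(a_i + i · x_0).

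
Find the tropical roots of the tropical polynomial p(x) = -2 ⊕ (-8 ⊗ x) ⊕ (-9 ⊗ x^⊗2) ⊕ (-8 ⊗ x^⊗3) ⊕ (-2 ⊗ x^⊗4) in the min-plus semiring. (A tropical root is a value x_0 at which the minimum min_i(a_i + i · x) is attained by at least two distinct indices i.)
Roots: {-6, -1, 1, 6}

Each tropical root is a break point of the lower envelope of the lines y = a_i + i · x (there are 5 lines, with slopes 0, 1, ..., 4). Only the lines that attain the minimum somewhere contribute to roots; other lines are dominated. Here the surviving (envelope) indices are i = 4, i = 3, i = 2, i = 1, i = 0.
Intersections between consecutive envelope lines give the roots: for adjacent envelope indices i < j the intersection is x = (a_i − a_j) / (j − i). Reading off the sorted break points: {-6, -1, 1, 6}.
Verification: at each break x_0, at least two indices attain the minimum of min_i(a_i + i · x_0).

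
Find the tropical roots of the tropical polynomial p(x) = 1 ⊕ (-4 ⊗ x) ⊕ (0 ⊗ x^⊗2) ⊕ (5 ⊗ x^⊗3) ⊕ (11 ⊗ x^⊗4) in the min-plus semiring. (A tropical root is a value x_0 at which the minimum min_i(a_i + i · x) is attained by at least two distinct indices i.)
Roots: {-6, -5, -4, 5}

Each tropical root is a break point of the lower envelope of the lines y = a_i + i · x (there are 5 lines, with slopes 0, 1, ..., 4). Only the lines that attain the minimum somewhere contribute to roots; other lines are dominated. Here the surviving (envelope) indices are i = 4, i = 3, i = 2, i = 1, i = 0.
Intersections between consecutive envelope lines give the roots: for adjacent envelope indices i < j the intersection is x = (a_i − a_j) / (j − i). Reading off the sorted break points: {-6, -5, -4, 5}.
Verification: at each break x_0, at least two indices attain the minimum of min_i(a_i + i · x_0).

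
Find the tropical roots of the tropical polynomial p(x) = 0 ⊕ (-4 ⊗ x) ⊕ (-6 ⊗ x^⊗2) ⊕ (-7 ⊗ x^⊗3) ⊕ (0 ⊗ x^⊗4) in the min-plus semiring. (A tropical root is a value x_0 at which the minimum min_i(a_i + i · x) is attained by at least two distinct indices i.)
Roots: {-7, 1, 2, 4}

Each tropical root is a break point of the lower envelope of the lines y = a_i + i · x (there are 5 lines, with slopes 0, 1, ..., 4). Only the lines that attain the minimum somewhere contribute to roots; other lines are dominated. Here the surviving (envelope) indices are i = 4, i = 3, i = 2, i = 1, i = 0.
Intersections between consecutive envelope lines give the roots: for adjacent envelope indices i < j the intersection is x = (a_i − a_j) / (j − i). Reading off the sorted break points: {-7, 1, 2, 4}.
Verification: at each break x_0, at least two indices attain the minimum of min_i(a_i + i · x_0).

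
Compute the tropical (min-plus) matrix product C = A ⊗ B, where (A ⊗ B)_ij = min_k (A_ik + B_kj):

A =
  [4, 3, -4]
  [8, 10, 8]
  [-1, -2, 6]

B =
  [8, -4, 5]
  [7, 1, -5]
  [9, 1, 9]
A ⊗ B =
  [5, -3, -2]
  [16, 4, 5]
  [5, -5, -7]

Apply the min-plus product entry-by-entry:
  C[0][0] = min over k of (A[0][0] + B[0][0] = 4 + 8 = 12, A[0][1] + B[1][0] = 3 + 7 = 10, A[0][2] + B[2][0] = -4 + 9 = 5) = 5 (attained at k = 2)
  C[0][1] = min over k of (A[0][0] + B[0][1] = 4 + -4 = 0, A[0][1] + B[1][1] = 3 + 1 = 4, A[0][2] + B[2][1] = -4 + 1 = -3) = -3 (attained at k = 2)
  C[0][2] = min over k of (A[0][0] + B[0][2] = 4 + 5 = 9, A[0][1] + B[1][2] = 3 + -5 = -2, A[0][2] + B[2][2] = -4 + 9 = 5) = -2 (attained at k = 1)
  C[1][0] = min over k of (A[1][0] + B[0][0] = 8 + 8 = 16, A[1][1] + B[1][0] = 10 + 7 = 17, A[1][2] + B[2][0] = 8 + 9 = 17) = 16 (attained at k = 0)
  C[1][1] = min over k of (A[1][0] + B[0][1] = 8 + -4 = 4, A[1][1] + B[1][1] = 10 + 1 = 11, A[1][2] + B[2][1] = 8 + 1 = 9) = 4 (attained at k = 0)
  C[1][2] = min over k of (A[1][0] + B[0][2] = 8 + 5 = 13, A[1][1] + B[1][2] = 10 + -5 = 5, A[1][2] + B[2][2] = 8 + 9 = 17) = 5 (attained at k = 1)
  C[2][0] = min over k of (A[2][0] + B[0][0] = -1 + 8 = 7, A[2][1] + B[1][0] = -2 + 7 = 5, A[2][2] + B[2][0] = 6 + 9 = 15) = 5 (attained at k = 1)
  C[2][1] = min over k of (A[2][0] + B[0][1] = -1 + -4 = -5, A[2][1] + B[1][1] = -2 + 1 = -1, A[2][2] + B[2][1] = 6 + 1 = 7) = -5 (attained at k = 0)
  C[2][2] = min over k of (A[2][0] + B[0][2] = -1 + 5 = 4, A[2][1] + B[1][2] = -2 + -5 = -7, A[2][2] + B[2][2] = 6 + 9 = 15) = -7 (attained at k = 1)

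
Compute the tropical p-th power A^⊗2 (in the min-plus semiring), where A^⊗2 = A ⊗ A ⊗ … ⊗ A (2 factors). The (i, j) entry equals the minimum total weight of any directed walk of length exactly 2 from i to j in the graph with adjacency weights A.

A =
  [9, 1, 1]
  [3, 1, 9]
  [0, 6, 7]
A^⊗2 =
  [1, 2, 8]
  [4, 2, 4]
  [7, 1, 1]

Each entry (A^⊗2)_ij equals the minimum over all length-2 walks i = v_0 → v_1 → … → v_2 = j of Σ_t A[v_t][v_{t+1}]. For example, for (i, j) = (0, 2) we minimise over 3 possible intermediate vertex sequences; the minimum is 8, attained along the walk 0 → 2 → 2.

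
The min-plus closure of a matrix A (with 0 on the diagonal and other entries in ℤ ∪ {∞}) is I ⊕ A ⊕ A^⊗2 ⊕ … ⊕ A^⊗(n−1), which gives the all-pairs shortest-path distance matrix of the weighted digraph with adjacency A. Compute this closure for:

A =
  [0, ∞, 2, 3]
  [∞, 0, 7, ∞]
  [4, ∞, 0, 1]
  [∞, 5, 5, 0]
Closure =
  [0, 8, 2, 3]
  [11, 0, 7, 8]
  [4, 6, 0, 1]
  [9, 5, 5, 0]

This is the Floyd-Warshall all-pairs shortest-path computation. For each intermediate vertex k = 0, 1, …, 3, update dist[i][j] ← min(dist[i][j], dist[i][k] + dist[k][j]). The final matrix gives, for each (i, j), the minimum total weight of any directed path from i to j (possibly empty when i = j).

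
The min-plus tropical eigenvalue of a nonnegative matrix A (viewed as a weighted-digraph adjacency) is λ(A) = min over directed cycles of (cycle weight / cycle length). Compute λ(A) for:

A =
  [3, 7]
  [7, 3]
λ(A) = 3

Enumerate directed cycles and compute their means (weight / length). Sample:
  cycle 0 → 0: weight = 3, length = 1, mean = 3/1 ≈ 3.000
  cycle 1 → 1: weight = 3, length = 1, mean = 3/1 ≈ 3.000
  cycle 0 → 1 → 0: weight = 14, length = 2, mean = 14/2 ≈ 7.000
  cycle 1 → 0 → 1: weight = 14, length = 2, mean = 14/2 ≈ 7.000
Minimum mean = 3.000, attained e.g. along the cycle 0 → 0 with weight 3 and length 1. So λ(A) = 3/1 = 3.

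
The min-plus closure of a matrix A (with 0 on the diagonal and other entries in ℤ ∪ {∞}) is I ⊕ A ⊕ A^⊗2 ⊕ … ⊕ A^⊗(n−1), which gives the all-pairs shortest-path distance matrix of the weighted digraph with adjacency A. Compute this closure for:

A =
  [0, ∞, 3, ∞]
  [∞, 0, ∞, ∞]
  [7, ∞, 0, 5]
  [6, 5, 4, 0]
Closure =
  [0, 13, 3, 8]
  [∞, 0, ∞, ∞]
  [7, 10, 0, 5]
  [6, 5, 4, 0]

This is the Floyd-Warshall all-pairs shortest-path computation. For each intermediate vertex k = 0, 1, …, 3, update dist[i][j] ← min(dist[i][j], dist[i][k] + dist[k][j]). The final matrix gives, for each (i, j), the minimum total weight of any directed path from i to j (possibly empty when i = j).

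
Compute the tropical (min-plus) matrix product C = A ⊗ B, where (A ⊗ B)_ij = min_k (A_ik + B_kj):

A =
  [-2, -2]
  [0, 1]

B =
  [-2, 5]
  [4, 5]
A ⊗ B =
  [-4, 3]
  [-2, 5]

Apply the min-plus product entry-by-entry:
  C[0][0] = min over k of (A[0][0] + B[0][0] = -2 + -2 = -4, A[0][1] + B[1][0] = -2 + 4 = 2) = -4 (attained at k = 0)
  C[0][1] = min over k of (A[0][0] + B[0][1] = -2 + 5 = 3, A[0][1] + B[1][1] = -2 + 5 = 3) = 3 (attained at k = 0)
  C[1][0] = min over k of (A[1][0] + B[0][0] = 0 + -2 = -2, A[1][1] + B[1][0] = 1 + 4 = 5) = -2 (attained at k = 0)
  C[1][1] = min over k of (A[1][0] + B[0][1] = 0 + 5 = 5, A[1][1] + B[1][1] = 1 + 5 = 6) = 5 (attained at k = 0)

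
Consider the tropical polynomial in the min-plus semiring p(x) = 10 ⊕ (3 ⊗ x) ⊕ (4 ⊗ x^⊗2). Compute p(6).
p(6) = 9

A tropical monomial a ⊗ x^⊗i evaluates to a + i · x. Evaluating each term at x = 6:
  Term 0 contributes 10 + 0 · 6 = 10
  Term 1 contributes 3 + 1 · 6 = 9
  Term 2 contributes 4 + 2 · 6 = 16
p(6) = ⊕ of these = min[10, 9, 16] = 9.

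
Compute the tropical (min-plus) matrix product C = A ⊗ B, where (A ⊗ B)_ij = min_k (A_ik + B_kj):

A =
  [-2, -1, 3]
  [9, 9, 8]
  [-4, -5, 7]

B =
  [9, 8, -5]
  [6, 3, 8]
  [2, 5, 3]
A ⊗ B =
  [5, 2, -7]
  [10, 12, 4]
  [1, -2, -9]

Apply the min-plus product entry-by-entry:
  C[0][0] = min over k of (A[0][0] + B[0][0] = -2 + 9 = 7, A[0][1] + B[1][0] = -1 + 6 = 5, A[0][2] + B[2][0] = 3 + 2 = 5) = 5 (attained at k = 1)
  C[0][1] = min over k of (A[0][0] + B[0][1] = -2 + 8 = 6, A[0][1] + B[1][1] = -1 + 3 = 2, A[0][2] + B[2][1] = 3 + 5 = 8) = 2 (attained at k = 1)
  C[0][2] = min over k of (A[0][0] + B[0][2] = -2 + -5 = -7, A[0][1] + B[1][2] = -1 + 8 = 7, A[0][2] + B[2][2] = 3 + 3 = 6) = -7 (attained at k = 0)
  C[1][0] = min over k of (A[1][0] + B[0][0] = 9 + 9 = 18, A[1][1] + B[1][0] = 9 + 6 = 15, A[1][2] + B[2][0] = 8 + 2 = 10) = 10 (attained at k = 2)
  C[1][1] = min over k of (A[1][0] + B[0][1] = 9 + 8 = 17, A[1][1] + B[1][1] = 9 + 3 = 12, A[1][2] + B[2][1] = 8 + 5 = 13) = 12 (attained at k = 1)
  C[1][2] = min over k of (A[1][0] + B[0][2] = 9 + -5 = 4, A[1][1] + B[1][2] = 9 + 8 = 17, A[1][2] + B[2][2] = 8 + 3 = 11) = 4 (attained at k = 0)
  C[2][0] = min over k of (A[2][0] + B[0][0] = -4 + 9 = 5, A[2][1] + B[1][0] = -5 + 6 = 1, A[2][2] + B[2][0] = 7 + 2 = 9) = 1 (attained at k = 1)
  C[2][1] = min over k of (A[2][0] + B[0][1] = -4 + 8 = 4, A[2][1] + B[1][1] = -5 + 3 = -2, A[2][2] + B[2][1] = 7 + 5 = 12) = -2 (attained at k = 1)
  C[2][2] = min over k of (A[2][0] + B[0][2] = -4 + -5 = -9, A[2][1] + B[1][2] = -5 + 8 = 3, A[2][2] + B[2][2] = 7 + 3 = 10) = -9 (attained at k = 0)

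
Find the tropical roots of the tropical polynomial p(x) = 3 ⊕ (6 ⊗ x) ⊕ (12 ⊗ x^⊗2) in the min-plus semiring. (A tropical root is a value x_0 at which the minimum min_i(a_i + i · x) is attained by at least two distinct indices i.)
Roots: {-6, -3}

Each tropical root is a break point of the lower envelope of the lines y = a_i + i · x (there are 3 lines, with slopes 0, 1, ..., 2). Only the lines that attain the minimum somewhere contribute to roots; other lines are dominated. Here the surviving (envelope) indices are i = 2, i = 1, i = 0.
Intersections between consecutive envelope lines give the roots: for adjacent envelope indices i < j the intersection is x = (a_i − a_j) / (j − i). Reading off the sorted break points: {-6, -3}.
Verification: at each break x_0, at least two indices attain the minimum of min_i(a_i + i · x_0).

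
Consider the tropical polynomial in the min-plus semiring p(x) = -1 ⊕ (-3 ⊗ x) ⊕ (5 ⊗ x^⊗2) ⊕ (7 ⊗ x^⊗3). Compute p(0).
p(0) = -3

A tropical monomial a ⊗ x^⊗i evaluates to a + i · x. Evaluating each term at x = 0:
  Term 0 contributes -1 + 0 · 0 = -1
  Term 1 contributes -3 + 1 · 0 = -3
  Term 2 contributes 5 + 2 · 0 = 5
  Term 3 contributes 7 + 3 · 0 = 7
p(0) = ⊕ of these = min[-1, -3, 5, 7] = -3.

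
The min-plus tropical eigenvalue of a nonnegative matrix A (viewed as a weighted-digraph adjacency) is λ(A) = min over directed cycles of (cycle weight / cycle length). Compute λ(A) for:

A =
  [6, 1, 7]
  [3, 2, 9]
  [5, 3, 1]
λ(A) = 1

Enumerate directed cycles and compute their means (weight / length). Sample:
  cycle 0 → 0: weight = 6, length = 1, mean = 6/1 ≈ 6.000
  cycle 1 → 1: weight = 2, length = 1, mean = 2/1 ≈ 2.000
  cycle 2 → 2: weight = 1, length = 1, mean = 1/1 ≈ 1.000
  cycle 0 → 1 → 0: weight = 4, length = 2, mean = 4/2 ≈ 2.000
  cycle 0 → 2 → 0: weight = 12, length = 2, mean = 12/2 ≈ 6.000
  cycle 1 → 0 → 1: weight = 4, length = 2, mean = 4/2 ≈ 2.000
Minimum mean = 1.000, attained e.g. along the cycle 2 → 2 with weight 1 and length 1. So λ(A) = 1/1 = 1.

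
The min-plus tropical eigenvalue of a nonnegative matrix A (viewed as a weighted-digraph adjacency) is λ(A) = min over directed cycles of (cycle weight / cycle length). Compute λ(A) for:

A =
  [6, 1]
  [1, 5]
λ(A) = 1

Enumerate directed cycles and compute their means (weight / length). Sample:
  cycle 0 → 0: weight = 6, length = 1, mean = 6/1 ≈ 6.000
  cycle 1 → 1: weight = 5, length = 1, mean = 5/1 ≈ 5.000
  cycle 0 → 1 → 0: weight = 2, length = 2, mean = 2/2 ≈ 1.000
  cycle 1 → 0 → 1: weight = 2, length = 2, mean = 2/2 ≈ 1.000
Minimum mean = 1.000, attained e.g. along the cycle 0 → 1 → 0 with weight 2 and length 2. So λ(A) = 2/2 = 1.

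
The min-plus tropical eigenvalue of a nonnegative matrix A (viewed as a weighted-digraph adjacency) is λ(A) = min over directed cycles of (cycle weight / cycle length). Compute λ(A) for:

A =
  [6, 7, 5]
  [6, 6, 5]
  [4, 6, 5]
λ(A) = 9/2

Enumerate directed cycles and compute their means (weight / length). Sample:
  cycle 0 → 0: weight = 6, length = 1, mean = 6/1 ≈ 6.000
  cycle 1 → 1: weight = 6, length = 1, mean = 6/1 ≈ 6.000
  cycle 2 → 2: weight = 5, length = 1, mean = 5/1 ≈ 5.000
  cycle 0 → 1 → 0: weight = 13, length = 2, mean = 13/2 ≈ 6.500
  cycle 0 → 2 → 0: weight = 9, length = 2, mean = 9/2 ≈ 4.500
  cycle 1 → 0 → 1: weight = 13, length = 2, mean = 13/2 ≈ 6.500
Minimum mean = 4.500, attained e.g. along the cycle 0 → 2 → 0 with weight 9 and length 2. So λ(A) = 9/2 = 9/2.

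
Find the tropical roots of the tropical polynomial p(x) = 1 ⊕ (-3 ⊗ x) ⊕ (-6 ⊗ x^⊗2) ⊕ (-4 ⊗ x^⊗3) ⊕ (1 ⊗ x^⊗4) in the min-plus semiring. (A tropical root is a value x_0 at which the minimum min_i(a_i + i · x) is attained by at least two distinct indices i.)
Roots: {-5, -2, 3, 4}

Each tropical root is a break point of the lower envelope of the lines y = a_i + i · x (there are 5 lines, with slopes 0, 1, ..., 4). Only the lines that attain the minimum somewhere contribute to roots; other lines are dominated. Here the surviving (envelope) indices are i = 4, i = 3, i = 2, i = 1, i = 0.
Intersections between consecutive envelope lines give the roots: for adjacent envelope indices i < j the intersection is x = (a_i − a_j) / (j − i). Reading off the sorted break points: {-5, -2, 3, 4}.
Verification: at each break x_0, at least two indices attain the minimum of min_i(a_i + i · x_0).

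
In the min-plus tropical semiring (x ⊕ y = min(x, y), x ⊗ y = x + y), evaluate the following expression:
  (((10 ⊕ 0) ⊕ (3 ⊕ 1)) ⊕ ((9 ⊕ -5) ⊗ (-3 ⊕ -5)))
(((10 ⊕ 0) ⊕ (3 ⊕ 1)) ⊕ ((9 ⊕ -5) ⊗ (-3 ⊕ -5))) = -10

Expand innermost to outermost. Recall ⊕ takes the minimum of its arguments and ⊗ takes their sum. Working out the expression (((10 ⊕ 0) ⊕ (3 ⊕ 1)) ⊕ ((9 ⊕ -5) ⊗ (-3 ⊕ -5))) gives -10.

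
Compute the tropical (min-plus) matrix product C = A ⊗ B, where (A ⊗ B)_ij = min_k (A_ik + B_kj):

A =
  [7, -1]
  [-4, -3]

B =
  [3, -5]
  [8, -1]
A ⊗ B =
  [7, -2]
  [-1, -9]

Apply the min-plus product entry-by-entry:
  C[0][0] = min over k of (A[0][0] + B[0][0] = 7 + 3 = 10, A[0][1] + B[1][0] = -1 + 8 = 7) = 7 (attained at k = 1)
  C[0][1] = min over k of (A[0][0] + B[0][1] = 7 + -5 = 2, A[0][1] + B[1][1] = -1 + -1 = -2) = -2 (attained at k = 1)
  C[1][0] = min over k of (A[1][0] + B[0][0] = -4 + 3 = -1, A[1][1] + B[1][0] = -3 + 8 = 5) = -1 (attained at k = 0)
  C[1][1] = min over k of (A[1][0] + B[0][1] = -4 + -5 = -9, A[1][1] + B[1][1] = -3 + -1 = -4) = -9 (attained at k = 0)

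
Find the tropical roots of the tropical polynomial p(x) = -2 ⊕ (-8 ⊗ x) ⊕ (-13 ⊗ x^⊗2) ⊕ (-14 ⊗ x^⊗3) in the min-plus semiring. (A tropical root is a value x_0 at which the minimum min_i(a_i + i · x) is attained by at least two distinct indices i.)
Roots: {1, 5, 6}

Each tropical root is a break point of the lower envelope of the lines y = a_i + i · x (there are 4 lines, with slopes 0, 1, ..., 3). Only the lines that attain the minimum somewhere contribute to roots; other lines are dominated. Here the surviving (envelope) indices are i = 3, i = 2, i = 1, i = 0.
Intersections between consecutive envelope lines give the roots: for adjacent envelope indices i < j the intersection is x = (a_i − a_j) / (j − i). Reading off the sorted break points: {1, 5, 6}.
Verification: at each break x_0, at least two indices attain the minimum of min_i(a_i + i · x_0).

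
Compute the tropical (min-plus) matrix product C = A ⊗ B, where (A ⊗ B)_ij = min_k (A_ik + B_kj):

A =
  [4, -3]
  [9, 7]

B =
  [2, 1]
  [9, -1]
A ⊗ B =
  [6, -4]
  [11, 6]

Apply the min-plus product entry-by-entry:
  C[0][0] = min over k of (A[0][0] + B[0][0] = 4 + 2 = 6, A[0][1] + B[1][0] = -3 + 9 = 6) = 6 (attained at k = 0)
  C[0][1] = min over k of (A[0][0] + B[0][1] = 4 + 1 = 5, A[0][1] + B[1][1] = -3 + -1 = -4) = -4 (attained at k = 1)
  C[1][0] = min over k of (A[1][0] + B[0][0] = 9 + 2 = 11, A[1][1] + B[1][0] = 7 + 9 = 16) = 11 (attained at k = 0)
  C[1][1] = min over k of (A[1][0] + B[0][1] = 9 + 1 = 10, A[1][1] + B[1][1] = 7 + -1 = 6) = 6 (attained at k = 1)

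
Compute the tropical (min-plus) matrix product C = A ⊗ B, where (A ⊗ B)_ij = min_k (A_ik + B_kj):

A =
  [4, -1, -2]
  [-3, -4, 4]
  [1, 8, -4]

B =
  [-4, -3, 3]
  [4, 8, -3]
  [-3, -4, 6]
A ⊗ B =
  [-5, -6, -4]
  [-7, -6, -7]
  [-7, -8, 2]

Apply the min-plus product entry-by-entry:
  C[0][0] = min over k of (A[0][0] + B[0][0] = 4 + -4 = 0, A[0][1] + B[1][0] = -1 + 4 = 3, A[0][2] + B[2][0] = -2 + -3 = -5) = -5 (attained at k = 2)
  C[0][1] = min over k of (A[0][0] + B[0][1] = 4 + -3 = 1, A[0][1] + B[1][1] = -1 + 8 = 7, A[0][2] + B[2][1] = -2 + -4 = -6) = -6 (attained at k = 2)
  C[0][2] = min over k of (A[0][0] + B[0][2] = 4 + 3 = 7, A[0][1] + B[1][2] = -1 + -3 = -4, A[0][2] + B[2][2] = -2 + 6 = 4) = -4 (attained at k = 1)
  C[1][0] = min over k of (A[1][0] + B[0][0] = -3 + -4 = -7, A[1][1] + B[1][0] = -4 + 4 = 0, A[1][2] + B[2][0] = 4 + -3 = 1) = -7 (attained at k = 0)
  C[1][1] = min over k of (A[1][0] + B[0][1] = -3 + -3 = -6, A[1][1] + B[1][1] = -4 + 8 = 4, A[1][2] + B[2][1] = 4 + -4 = 0) = -6 (attained at k = 0)
  C[1][2] = min over k of (A[1][0] + B[0][2] = -3 + 3 = 0, A[1][1] + B[1][2] = -4 + -3 = -7, A[1][2] + B[2][2] = 4 + 6 = 10) = -7 (attained at k = 1)
  C[2][0] = min over k of (A[2][0] + B[0][0] = 1 + -4 = -3, A[2][1] + B[1][0] = 8 + 4 = 12, A[2][2] + B[2][0] = -4 + -3 = -7) = -7 (attained at k = 2)
  C[2][1] = min over k of (A[2][0] + B[0][1] = 1 + -3 = -2, A[2][1] + B[1][1] = 8 + 8 = 16, A[2][2] + B[2][1] = -4 + -4 = -8) = -8 (attained at k = 2)
  C[2][2] = min over k of (A[2][0] + B[0][2] = 1 + 3 = 4, A[2][1] + B[1][2] = 8 + -3 = 5, A[2][2] + B[2][2] = -4 + 6 = 2) = 2 (attained at k = 2)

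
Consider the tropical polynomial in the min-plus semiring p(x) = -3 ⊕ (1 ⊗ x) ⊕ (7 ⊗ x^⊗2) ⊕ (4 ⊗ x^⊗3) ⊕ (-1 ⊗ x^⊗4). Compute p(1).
p(1) = -3

A tropical monomial a ⊗ x^⊗i evaluates to a + i · x. Evaluating each term at x = 1:
  Term 0 contributes -3 + 0 · 1 = -3
  Term 1 contributes 1 + 1 · 1 = 2
  Term 2 contributes 7 + 2 · 1 = 9
  Term 3 contributes 4 + 3 · 1 = 7
  Term 4 contributes -1 + 4 · 1 = 3
p(1) = ⊕ of these = min[-3, 2, 9, 7, 3] = -3.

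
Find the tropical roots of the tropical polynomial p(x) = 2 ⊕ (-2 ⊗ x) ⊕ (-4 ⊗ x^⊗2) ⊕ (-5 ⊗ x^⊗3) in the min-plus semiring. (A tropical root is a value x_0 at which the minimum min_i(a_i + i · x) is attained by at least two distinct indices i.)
Roots: {1, 2, 4}

Each tropical root is a break point of the lower envelope of the lines y = a_i + i · x (there are 4 lines, with slopes 0, 1, ..., 3). Only the lines that attain the minimum somewhere contribute to roots; other lines are dominated. Here the surviving (envelope) indices are i = 3, i = 2, i = 1, i = 0.
Intersections between consecutive envelope lines give the roots: for adjacent envelope indices i < j the intersection is x = (a_i − a_j) / (j − i). Reading off the sorted break points: {1, 2, 4}.
Verification: at each break x_0, at least two indices attain the minimum of min_i(a_i + i · x_0).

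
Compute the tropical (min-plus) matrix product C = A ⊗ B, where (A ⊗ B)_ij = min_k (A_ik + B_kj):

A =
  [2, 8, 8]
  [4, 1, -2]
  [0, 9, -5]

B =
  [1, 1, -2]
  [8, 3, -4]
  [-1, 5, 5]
A ⊗ B =
  [3, 3, 0]
  [-3, 3, -3]
  [-6, 0, -2]

Apply the min-plus product entry-by-entry:
  C[0][0] = min over k of (A[0][0] + B[0][0] = 2 + 1 = 3, A[0][1] + B[1][0] = 8 + 8 = 16, A[0][2] + B[2][0] = 8 + -1 = 7) = 3 (attained at k = 0)
  C[0][1] = min over k of (A[0][0] + B[0][1] = 2 + 1 = 3, A[0][1] + B[1][1] = 8 + 3 = 11, A[0][2] + B[2][1] = 8 + 5 = 13) = 3 (attained at k = 0)
  C[0][2] = min over k of (A[0][0] + B[0][2] = 2 + -2 = 0, A[0][1] + B[1][2] = 8 + -4 = 4, A[0][2] + B[2][2] = 8 + 5 = 13) = 0 (attained at k = 0)
  C[1][0] = min over k of (A[1][0] + B[0][0] = 4 + 1 = 5, A[1][1] + B[1][0] = 1 + 8 = 9, A[1][2] + B[2][0] = -2 + -1 = -3) = -3 (attained at k = 2)
  C[1][1] = min over k of (A[1][0] + B[0][1] = 4 + 1 = 5, A[1][1] + B[1][1] = 1 + 3 = 4, A[1][2] + B[2][1] = -2 + 5 = 3) = 3 (attained at k = 2)
  C[1][2] = min over k of (A[1][0] + B[0][2] = 4 + -2 = 2, A[1][1] + B[1][2] = 1 + -4 = -3, A[1][2] + B[2][2] = -2 + 5 = 3) = -3 (attained at k = 1)
  C[2][0] = min over k of (A[2][0] + B[0][0] = 0 + 1 = 1, A[2][1] + B[1][0] = 9 + 8 = 17, A[2][2] + B[2][0] = -5 + -1 = -6) = -6 (attained at k = 2)
  C[2][1] = min over k of (A[2][0] + B[0][1] = 0 + 1 = 1, A[2][1] + B[1][1] = 9 + 3 = 12, A[2][2] + B[2][1] = -5 + 5 = 0) = 0 (attained at k = 2)
  C[2][2] = min over k of (A[2][0] + B[0][2] = 0 + -2 = -2, A[2][1] + B[1][2] = 9 + -4 = 5, A[2][2] + B[2][2] = -5 + 5 = 0) = -2 (attained at k = 0)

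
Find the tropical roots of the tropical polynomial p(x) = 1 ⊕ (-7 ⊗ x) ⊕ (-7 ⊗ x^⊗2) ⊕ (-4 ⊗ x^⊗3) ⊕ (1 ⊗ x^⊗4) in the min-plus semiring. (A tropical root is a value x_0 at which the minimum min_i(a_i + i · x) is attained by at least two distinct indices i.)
Roots: {-5, -3, 0, 8}

Each tropical root is a break point of the lower envelope of the lines y = a_i + i · x (there are 5 lines, with slopes 0, 1, ..., 4). Only the lines that attain the minimum somewhere contribute to roots; other lines are dominated. Here the surviving (envelope) indices are i = 4, i = 3, i = 2, i = 1, i = 0.
Intersections between consecutive envelope lines give the roots: for adjacent envelope indices i < j the intersection is x = (a_i − a_j) / (j − i). Reading off the sorted break points: {-5, -3, 0, 8}.
Verification: at each break x_0, at least two indices attain the minimum of min_i(a_i + i · x_0).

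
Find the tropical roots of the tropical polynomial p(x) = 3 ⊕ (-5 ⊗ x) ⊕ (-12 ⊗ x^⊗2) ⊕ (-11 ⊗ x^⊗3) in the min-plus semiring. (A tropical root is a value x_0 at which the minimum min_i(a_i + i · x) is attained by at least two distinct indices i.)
Roots: {-1, 7, 8}

Each tropical root is a break point of the lower envelope of the lines y = a_i + i · x (there are 4 lines, with slopes 0, 1, ..., 3). Only the lines that attain the minimum somewhere contribute to roots; other lines are dominated. Here the surviving (envelope) indices are i = 3, i = 2, i = 1, i = 0.
Intersections between consecutive envelope lines give the roots: for adjacent envelope indices i < j the intersection is x = (a_i − a_j) / (j − i). Reading off the sorted break points: {-1, 7, 8}.
Verification: at each break x_0, at least two indices attain the minimum of min_i(a_i + i · x_0).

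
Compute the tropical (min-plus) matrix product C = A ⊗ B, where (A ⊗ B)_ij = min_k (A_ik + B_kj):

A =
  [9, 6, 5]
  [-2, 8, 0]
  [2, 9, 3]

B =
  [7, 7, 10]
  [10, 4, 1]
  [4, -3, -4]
A ⊗ B =
  [9, 2, 1]
  [4, -3, -4]
  [7, 0, -1]

Apply the min-plus product entry-by-entry:
  C[0][0] = min over k of (A[0][0] + B[0][0] = 9 + 7 = 16, A[0][1] + B[1][0] = 6 + 10 = 16, A[0][2] + B[2][0] = 5 + 4 = 9) = 9 (attained at k = 2)
  C[0][1] = min over k of (A[0][0] + B[0][1] = 9 + 7 = 16, A[0][1] + B[1][1] = 6 + 4 = 10, A[0][2] + B[2][1] = 5 + -3 = 2) = 2 (attained at k = 2)
  C[0][2] = min over k of (A[0][0] + B[0][2] = 9 + 10 = 19, A[0][1] + B[1][2] = 6 + 1 = 7, A[0][2] + B[2][2] = 5 + -4 = 1) = 1 (attained at k = 2)
  C[1][0] = min over k of (A[1][0] + B[0][0] = -2 + 7 = 5, A[1][1] + B[1][0] = 8 + 10 = 18, A[1][2] + B[2][0] = 0 + 4 = 4) = 4 (attained at k = 2)
  C[1][1] = min over k of (A[1][0] + B[0][1] = -2 + 7 = 5, A[1][1] + B[1][1] = 8 + 4 = 12, A[1][2] + B[2][1] = 0 + -3 = -3) = -3 (attained at k = 2)
  C[1][2] = min over k of (A[1][0] + B[0][2] = -2 + 10 = 8, A[1][1] + B[1][2] = 8 + 1 = 9, A[1][2] + B[2][2] = 0 + -4 = -4) = -4 (attained at k = 2)
  C[2][0] = min over k of (A[2][0] + B[0][0] = 2 + 7 = 9, A[2][1] + B[1][0] = 9 + 10 = 19, A[2][2] + B[2][0] = 3 + 4 = 7) = 7 (attained at k = 2)
  C[2][1] = min over k of (A[2][0] + B[0][1] = 2 + 7 = 9, A[2][1] + B[1][1] = 9 + 4 = 13, A[2][2] + B[2][1] = 3 + -3 = 0) = 0 (attained at k = 2)
  C[2][2] = min over k of (A[2][0] + B[0][2] = 2 + 10 = 12, A[2][1] + B[1][2] = 9 + 1 = 10, A[2][2] + B[2][2] = 3 + -4 = -1) = -1 (attained at k = 2)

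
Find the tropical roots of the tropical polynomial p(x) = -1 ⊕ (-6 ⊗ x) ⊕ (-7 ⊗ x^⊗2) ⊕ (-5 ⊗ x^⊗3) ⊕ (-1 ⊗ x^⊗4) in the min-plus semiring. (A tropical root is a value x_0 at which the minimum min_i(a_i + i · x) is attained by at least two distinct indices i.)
Roots: {-4, -2, 1, 5}

Each tropical root is a break point of the lower envelope of the lines y = a_i + i · x (there are 5 lines, with slopes 0, 1, ..., 4). Only the lines that attain the minimum somewhere contribute to roots; other lines are dominated. Here the surviving (envelope) indices are i = 4, i = 3, i = 2, i = 1, i = 0.
Intersections between consecutive envelope lines give the roots: for adjacent envelope indices i < j the intersection is x = (a_i − a_j) / (j − i). Reading off the sorted break points: {-4, -2, 1, 5}.
Verification: at each break x_0, at least two indices attain the minimum of min_i(a_i + i · x_0).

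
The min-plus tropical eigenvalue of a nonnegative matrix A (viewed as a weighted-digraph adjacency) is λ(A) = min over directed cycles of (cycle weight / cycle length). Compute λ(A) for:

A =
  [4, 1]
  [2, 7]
λ(A) = 3/2

Enumerate directed cycles and compute their means (weight / length). Sample:
  cycle 0 → 0: weight = 4, length = 1, mean = 4/1 ≈ 4.000
  cycle 1 → 1: weight = 7, length = 1, mean = 7/1 ≈ 7.000
  cycle 0 → 1 → 0: weight = 3, length = 2, mean = 3/2 ≈ 1.500
  cycle 1 → 0 → 1: weight = 3, length = 2, mean = 3/2 ≈ 1.500
Minimum mean = 1.500, attained e.g. along the cycle 0 → 1 → 0 with weight 3 and length 2. So λ(A) = 3/2 = 3/2.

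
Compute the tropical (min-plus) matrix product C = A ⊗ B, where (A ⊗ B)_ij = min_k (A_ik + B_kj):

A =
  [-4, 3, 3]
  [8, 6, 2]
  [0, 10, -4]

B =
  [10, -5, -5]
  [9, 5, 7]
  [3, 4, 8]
A ⊗ B =
  [6, -9, -9]
  [5, 3, 3]
  [-1, -5, -5]

Apply the min-plus product entry-by-entry:
  C[0][0] = min over k of (A[0][0] + B[0][0] = -4 + 10 = 6, A[0][1] + B[1][0] = 3 + 9 = 12, A[0][2] + B[2][0] = 3 + 3 = 6) = 6 (attained at k = 0)
  C[0][1] = min over k of (A[0][0] + B[0][1] = -4 + -5 = -9, A[0][1] + B[1][1] = 3 + 5 = 8, A[0][2] + B[2][1] = 3 + 4 = 7) = -9 (attained at k = 0)
  C[0][2] = min over k of (A[0][0] + B[0][2] = -4 + -5 = -9, A[0][1] + B[1][2] = 3 + 7 = 10, A[0][2] + B[2][2] = 3 + 8 = 11) = -9 (attained at k = 0)
  C[1][0] = min over k of (A[1][0] + B[0][0] = 8 + 10 = 18, A[1][1] + B[1][0] = 6 + 9 = 15, A[1][2] + B[2][0] = 2 + 3 = 5) = 5 (attained at k = 2)
  C[1][1] = min over k of (A[1][0] + B[0][1] = 8 + -5 = 3, A[1][1] + B[1][1] = 6 + 5 = 11, A[1][2] + B[2][1] = 2 + 4 = 6) = 3 (attained at k = 0)
  C[1][2] = min over k of (A[1][0] + B[0][2] = 8 + -5 = 3, A[1][1] + B[1][2] = 6 + 7 = 13, A[1][2] + B[2][2] = 2 + 8 = 10) = 3 (attained at k = 0)
  C[2][0] = min over k of (A[2][0] + B[0][0] = 0 + 10 = 10, A[2][1] + B[1][0] = 10 + 9 = 19, A[2][2] + B[2][0] = -4 + 3 = -1) = -1 (attained at k = 2)
  C[2][1] = min over k of (A[2][0] + B[0][1] = 0 + -5 = -5, A[2][1] + B[1][1] = 10 + 5 = 15, A[2][2] + B[2][1] = -4 + 4 = 0) = -5 (attained at k = 0)
  C[2][2] = min over k of (A[2][0] + B[0][2] = 0 + -5 = -5, A[2][1] + B[1][2] = 10 + 7 = 17, A[2][2] + B[2][2] = -4 + 8 = 4) = -5 (attained at k = 0)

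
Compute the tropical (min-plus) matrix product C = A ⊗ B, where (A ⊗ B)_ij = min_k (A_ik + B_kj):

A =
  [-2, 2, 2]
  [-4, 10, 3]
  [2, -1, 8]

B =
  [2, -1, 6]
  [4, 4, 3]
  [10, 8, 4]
A ⊗ B =
  [0, -3, 4]
  [-2, -5, 2]
  [3, 1, 2]

Apply the min-plus product entry-by-entry:
  C[0][0] = min over k of (A[0][0] + B[0][0] = -2 + 2 = 0, A[0][1] + B[1][0] = 2 + 4 = 6, A[0][2] + B[2][0] = 2 + 10 = 12) = 0 (attained at k = 0)
  C[0][1] = min over k of (A[0][0] + B[0][1] = -2 + -1 = -3, A[0][1] + B[1][1] = 2 + 4 = 6, A[0][2] + B[2][1] = 2 + 8 = 10) = -3 (attained at k = 0)
  C[0][2] = min over k of (A[0][0] + B[0][2] = -2 + 6 = 4, A[0][1] + B[1][2] = 2 + 3 = 5, A[0][2] + B[2][2] = 2 + 4 = 6) = 4 (attained at k = 0)
  C[1][0] = min over k of (A[1][0] + B[0][0] = -4 + 2 = -2, A[1][1] + B[1][0] = 10 + 4 = 14, A[1][2] + B[2][0] = 3 + 10 = 13) = -2 (attained at k = 0)
  C[1][1] = min over k of (A[1][0] + B[0][1] = -4 + -1 = -5, A[1][1] + B[1][1] = 10 + 4 = 14, A[1][2] + B[2][1] = 3 + 8 = 11) = -5 (attained at k = 0)
  C[1][2] = min over k of (A[1][0] + B[0][2] = -4 + 6 = 2, A[1][1] + B[1][2] = 10 + 3 = 13, A[1][2] + B[2][2] = 3 + 4 = 7) = 2 (attained at k = 0)
  C[2][0] = min over k of (A[2][0] + B[0][0] = 2 + 2 = 4, A[2][1] + B[1][0] = -1 + 4 = 3, A[2][2] + B[2][0] = 8 + 10 = 18) = 3 (attained at k = 1)
  C[2][1] = min over k of (A[2][0] + B[0][1] = 2 + -1 = 1, A[2][1] + B[1][1] = -1 + 4 = 3, A[2][2] + B[2][1] = 8 + 8 = 16) = 1 (attained at k = 0)
  C[2][2] = min over k of (A[2][0] + B[0][2] = 2 + 6 = 8, A[2][1] + B[1][2] = -1 + 3 = 2, A[2][2] + B[2][2] = 8 + 4 = 12) = 2 (attained at k = 1)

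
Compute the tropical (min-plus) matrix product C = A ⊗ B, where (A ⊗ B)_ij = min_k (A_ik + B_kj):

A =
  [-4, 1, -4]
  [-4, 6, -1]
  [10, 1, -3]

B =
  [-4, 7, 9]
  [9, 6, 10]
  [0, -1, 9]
A ⊗ B =
  [-8, -5, 5]
  [-8, -2, 5]
  [-3, -4, 6]

Apply the min-plus product entry-by-entry:
  C[0][0] = min over k of (A[0][0] + B[0][0] = -4 + -4 = -8, A[0][1] + B[1][0] = 1 + 9 = 10, A[0][2] + B[2][0] = -4 + 0 = -4) = -8 (attained at k = 0)
  C[0][1] = min over k of (A[0][0] + B[0][1] = -4 + 7 = 3, A[0][1] + B[1][1] = 1 + 6 = 7, A[0][2] + B[2][1] = -4 + -1 = -5) = -5 (attained at k = 2)
  C[0][2] = min over k of (A[0][0] + B[0][2] = -4 + 9 = 5, A[0][1] + B[1][2] = 1 + 10 = 11, A[0][2] + B[2][2] = -4 + 9 = 5) = 5 (attained at k = 0)
  C[1][0] = min over k of (A[1][0] + B[0][0] = -4 + -4 = -8, A[1][1] + B[1][0] = 6 + 9 = 15, A[1][2] + B[2][0] = -1 + 0 = -1) = -8 (attained at k = 0)
  C[1][1] = min over k of (A[1][0] + B[0][1] = -4 + 7 = 3, A[1][1] + B[1][1] = 6 + 6 = 12, A[1][2] + B[2][1] = -1 + -1 = -2) = -2 (attained at k = 2)
  C[1][2] = min over k of (A[1][0] + B[0][2] = -4 + 9 = 5, A[1][1] + B[1][2] = 6 + 10 = 16, A[1][2] + B[2][2] = -1 + 9 = 8) = 5 (attained at k = 0)
  C[2][0] = min over k of (A[2][0] + B[0][0] = 10 + -4 = 6, A[2][1] + B[1][0] = 1 + 9 = 10, A[2][2] + B[2][0] = -3 + 0 = -3) = -3 (attained at k = 2)
  C[2][1] = min over k of (A[2][0] + B[0][1] = 10 + 7 = 17, A[2][1] + B[1][1] = 1 + 6 = 7, A[2][2] + B[2][1] = -3 + -1 = -4) = -4 (attained at k = 2)
  C[2][2] = min over k of (A[2][0] + B[0][2] = 10 + 9 = 19, A[2][1] + B[1][2] = 1 + 10 = 11, A[2][2] + B[2][2] = -3 + 9 = 6) = 6 (attained at k = 2)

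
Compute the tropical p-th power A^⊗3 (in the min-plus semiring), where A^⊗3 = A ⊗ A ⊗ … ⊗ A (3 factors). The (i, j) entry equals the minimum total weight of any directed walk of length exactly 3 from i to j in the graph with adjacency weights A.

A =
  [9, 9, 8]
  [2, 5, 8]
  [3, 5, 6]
A^⊗3 =
  [15, 18, 19]
  [12, 15, 15]
  [12, 15, 15]

Each entry (A^⊗3)_ij equals the minimum over all length-3 walks i = v_0 → v_1 → … → v_3 = j of Σ_t A[v_t][v_{t+1}]. For example, for (i, j) = (0, 2) we minimise over 9 possible intermediate vertex sequences; the minimum is 19, attained along the walk 0 → 1 → 0 → 2.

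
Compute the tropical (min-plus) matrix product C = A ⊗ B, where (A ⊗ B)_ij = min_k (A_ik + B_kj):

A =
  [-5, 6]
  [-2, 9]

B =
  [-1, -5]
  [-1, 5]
A ⊗ B =
  [-6, -10]
  [-3, -7]

Apply the min-plus product entry-by-entry:
  C[0][0] = min over k of (A[0][0] + B[0][0] = -5 + -1 = -6, A[0][1] + B[1][0] = 6 + -1 = 5) = -6 (attained at k = 0)
  C[0][1] = min over k of (A[0][0] + B[0][1] = -5 + -5 = -10, A[0][1] + B[1][1] = 6 + 5 = 11) = -10 (attained at k = 0)
  C[1][0] = min over k of (A[1][0] + B[0][0] = -2 + -1 = -3, A[1][1] + B[1][0] = 9 + -1 = 8) = -3 (attained at k = 0)
  C[1][1] = min over k of (A[1][0] + B[0][1] = -2 + -5 = -7, A[1][1] + B[1][1] = 9 + 5 = 14) = -7 (attained at k = 0)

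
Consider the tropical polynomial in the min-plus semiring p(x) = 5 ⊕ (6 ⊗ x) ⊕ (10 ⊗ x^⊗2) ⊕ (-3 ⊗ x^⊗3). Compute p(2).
p(2) = 3

A tropical monomial a ⊗ x^⊗i evaluates to a + i · x. Evaluating each term at x = 2:
  Term 0 contributes 5 + 0 · 2 = 5
  Term 1 contributes 6 + 1 · 2 = 8
  Term 2 contributes 10 + 2 · 2 = 14
  Term 3 contributes -3 + 3 · 2 = 3
p(2) = ⊕ of these = min[5, 8, 14, 3] = 3.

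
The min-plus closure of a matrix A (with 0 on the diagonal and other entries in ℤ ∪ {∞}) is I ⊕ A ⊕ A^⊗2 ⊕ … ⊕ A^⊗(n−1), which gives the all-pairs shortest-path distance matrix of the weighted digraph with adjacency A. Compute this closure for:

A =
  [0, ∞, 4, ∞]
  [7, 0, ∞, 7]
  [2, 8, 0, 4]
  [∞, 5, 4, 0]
Closure =
  [0, 12, 4, 8]
  [7, 0, 11, 7]
  [2, 8, 0, 4]
  [6, 5, 4, 0]

This is the Floyd-Warshall all-pairs shortest-path computation. For each intermediate vertex k = 0, 1, …, 3, update dist[i][j] ← min(dist[i][j], dist[i][k] + dist[k][j]). The final matrix gives, for each (i, j), the minimum total weight of any directed path from i to j (possibly empty when i = j).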